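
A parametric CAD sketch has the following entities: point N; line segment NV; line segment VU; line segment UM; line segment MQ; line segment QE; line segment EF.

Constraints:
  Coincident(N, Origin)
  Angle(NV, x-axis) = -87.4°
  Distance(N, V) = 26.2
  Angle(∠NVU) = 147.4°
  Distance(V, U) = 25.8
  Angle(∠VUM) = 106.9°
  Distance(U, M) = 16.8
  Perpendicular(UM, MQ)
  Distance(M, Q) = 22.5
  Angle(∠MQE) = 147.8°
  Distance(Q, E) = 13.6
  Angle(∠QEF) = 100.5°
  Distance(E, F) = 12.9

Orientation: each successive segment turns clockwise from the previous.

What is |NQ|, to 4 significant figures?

32.36

N is at the origin; NV runs at -87.4° with length 26.2, so V = (1.189, -26.17). ∠NVU = 147.4° gives VU at -120.0° from the x-axis; with |VU| = 25.8, U = (-11.71, -48.52). ∠VUM = 106.9° gives UM at 166.9° from the x-axis; with |UM| = 16.8, M = (-28.07, -44.71). UM ⟂ MQ, so MQ runs at 76.90°; with |MQ| = 22.5, Q = (-22.97, -22.79). Then |NQ| = |Q − N| = 32.36.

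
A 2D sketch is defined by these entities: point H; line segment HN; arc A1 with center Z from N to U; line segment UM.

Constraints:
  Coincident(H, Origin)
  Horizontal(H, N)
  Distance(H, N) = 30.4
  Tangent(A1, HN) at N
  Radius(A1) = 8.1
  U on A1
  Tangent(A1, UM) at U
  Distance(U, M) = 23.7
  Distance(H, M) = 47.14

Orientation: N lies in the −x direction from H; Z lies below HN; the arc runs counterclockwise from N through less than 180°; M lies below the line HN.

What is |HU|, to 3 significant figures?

39.5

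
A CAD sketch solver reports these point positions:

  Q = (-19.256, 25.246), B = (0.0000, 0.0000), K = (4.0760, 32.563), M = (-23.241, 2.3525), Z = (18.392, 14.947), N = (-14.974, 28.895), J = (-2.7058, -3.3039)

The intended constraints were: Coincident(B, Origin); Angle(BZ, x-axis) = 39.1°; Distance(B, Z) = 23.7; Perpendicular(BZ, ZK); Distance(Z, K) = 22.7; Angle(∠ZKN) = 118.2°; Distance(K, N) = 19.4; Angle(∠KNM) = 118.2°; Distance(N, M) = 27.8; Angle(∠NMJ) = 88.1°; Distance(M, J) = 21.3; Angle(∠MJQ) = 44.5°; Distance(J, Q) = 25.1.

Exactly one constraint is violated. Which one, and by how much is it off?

Distance(J, Q) = 25.1 — off by 7.90.

B = (0.00, 0.00) ✓; BZ at 39.10° ✓; |BZ| = 23.70 ✓; ∠(BZ, ZK) = 90.00° ✓; |ZK| = 22.70 ✓; ∠ZKN = 118.2° ✓; |KN| = 19.40 ✓; ∠KNM = 118.2° ✓; |NM| = 27.80 ✓; ∠NMJ = 88.10° ✓; |MJ| = 21.30 ✓; ∠MJQ = 44.50° ✓; |JQ| = 33.00 ✗.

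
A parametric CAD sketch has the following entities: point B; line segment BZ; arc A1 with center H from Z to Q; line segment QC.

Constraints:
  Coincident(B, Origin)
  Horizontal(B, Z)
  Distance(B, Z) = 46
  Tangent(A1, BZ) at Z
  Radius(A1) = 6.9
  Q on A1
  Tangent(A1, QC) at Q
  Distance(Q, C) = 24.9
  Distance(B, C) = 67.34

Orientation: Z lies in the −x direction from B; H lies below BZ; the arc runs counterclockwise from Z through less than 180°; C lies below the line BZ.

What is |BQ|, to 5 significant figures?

52.623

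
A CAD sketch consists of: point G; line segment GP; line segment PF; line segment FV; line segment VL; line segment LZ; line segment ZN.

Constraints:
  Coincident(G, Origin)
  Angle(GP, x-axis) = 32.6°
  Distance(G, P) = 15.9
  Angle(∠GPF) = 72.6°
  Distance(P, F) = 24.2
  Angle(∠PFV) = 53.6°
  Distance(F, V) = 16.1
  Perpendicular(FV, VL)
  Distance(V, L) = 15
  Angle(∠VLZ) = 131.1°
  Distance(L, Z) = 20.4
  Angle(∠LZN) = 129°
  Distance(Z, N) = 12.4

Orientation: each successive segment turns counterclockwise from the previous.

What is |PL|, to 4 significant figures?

4.804

G is at the origin; GP runs at 32.6° with length 15.9, so P = (13.39, 8.566). ∠GPF = 72.6° gives PF at 140.0° from the x-axis; with |PF| = 24.2, F = (-5.143, 24.12). ∠PFV = 53.6° gives FV at -93.60° from the x-axis; with |FV| = 16.1, V = (-6.154, 8.054). FV is perpendicular to VL, so VL runs at -3.600°; with |VL| = 15.0, L = (8.816, 7.112). Then |PL| = |L − P| = 4.804.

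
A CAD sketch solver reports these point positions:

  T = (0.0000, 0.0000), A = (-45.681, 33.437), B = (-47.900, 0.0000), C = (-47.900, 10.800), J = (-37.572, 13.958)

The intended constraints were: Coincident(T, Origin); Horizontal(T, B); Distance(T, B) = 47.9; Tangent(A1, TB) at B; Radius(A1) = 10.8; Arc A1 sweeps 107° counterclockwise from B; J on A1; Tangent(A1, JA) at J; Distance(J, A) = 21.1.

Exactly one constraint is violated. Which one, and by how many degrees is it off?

Tangent(A1, JA) at J — off by 5.60°.

T = (0.00, 0.00) ✓; T.y = 0.00, B.y = 0.00 ✓; |TB| = 47.90 ✓; ∠(CB, BT) = 90.00° ✓; |CB| = 10.80 ✓; bearing(C→J) − bearing(C→B) = 107.0° ✓; |CJ| = 10.80 ✓; ∠(CJ, JA) = 84.40° ✗; |JA| = 21.10 ✓.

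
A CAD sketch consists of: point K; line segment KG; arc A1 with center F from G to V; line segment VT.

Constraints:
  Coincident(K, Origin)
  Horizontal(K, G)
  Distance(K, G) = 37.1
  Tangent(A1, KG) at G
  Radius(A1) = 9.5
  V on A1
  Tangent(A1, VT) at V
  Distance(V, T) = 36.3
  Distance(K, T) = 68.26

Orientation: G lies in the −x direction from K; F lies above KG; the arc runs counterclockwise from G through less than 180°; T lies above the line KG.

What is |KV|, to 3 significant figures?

33.5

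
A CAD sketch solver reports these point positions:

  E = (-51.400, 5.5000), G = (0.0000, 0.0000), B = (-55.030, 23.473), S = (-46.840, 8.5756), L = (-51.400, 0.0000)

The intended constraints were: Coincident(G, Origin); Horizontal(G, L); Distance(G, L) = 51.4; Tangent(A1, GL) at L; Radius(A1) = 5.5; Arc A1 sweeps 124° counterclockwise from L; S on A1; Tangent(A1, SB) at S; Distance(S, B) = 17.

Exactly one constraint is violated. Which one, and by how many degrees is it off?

Tangent(A1, SB) at S — off by 5.20°.

G = (0.00, 0.00) ✓; G.y = 0.00, L.y = 0.00 ✓; |GL| = 51.40 ✓; ∠(EL, LG) = 90.00° ✓; |EL| = 5.500 ✓; bearing(E→S) − bearing(E→L) = 124.0° ✓; |ES| = 5.500 ✓; ∠(ES, SB) = 95.20° ✗; |SB| = 17.00 ✓.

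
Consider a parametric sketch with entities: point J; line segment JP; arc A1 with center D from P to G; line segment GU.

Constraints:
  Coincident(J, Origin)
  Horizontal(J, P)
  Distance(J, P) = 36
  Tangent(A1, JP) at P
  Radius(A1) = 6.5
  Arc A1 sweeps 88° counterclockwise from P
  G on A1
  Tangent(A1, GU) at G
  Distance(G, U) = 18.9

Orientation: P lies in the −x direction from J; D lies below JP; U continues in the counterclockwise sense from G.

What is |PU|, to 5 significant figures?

26.159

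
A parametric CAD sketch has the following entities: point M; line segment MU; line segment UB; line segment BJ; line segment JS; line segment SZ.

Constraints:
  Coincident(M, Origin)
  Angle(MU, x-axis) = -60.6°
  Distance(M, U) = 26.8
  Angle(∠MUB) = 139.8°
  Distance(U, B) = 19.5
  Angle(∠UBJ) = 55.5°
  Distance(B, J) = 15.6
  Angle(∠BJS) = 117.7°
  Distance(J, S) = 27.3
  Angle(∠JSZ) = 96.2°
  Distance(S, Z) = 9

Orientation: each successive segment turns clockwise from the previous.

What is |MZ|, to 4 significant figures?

17.18

M is at the origin; MU runs at -60.6° with length 26.8, so U = (13.16, -23.35). ∠MUB = 139.8° gives UB at -100.8° from the x-axis; with |UB| = 19.5, B = (9.502, -42.50). ∠UBJ = 55.5° gives BJ at 134.7° from the x-axis; with |BJ| = 15.6, J = (-1.471, -31.41). ∠BJS = 117.7° gives JS at 72.40° from the x-axis; with |JS| = 27.3, S = (6.784, -5.393). ∠JSZ = 96.2° gives SZ at -11.40° from the x-axis; with |SZ| = 9.0, Z = (15.61, -7.171). Then |MZ| = |Z − M| = 17.18.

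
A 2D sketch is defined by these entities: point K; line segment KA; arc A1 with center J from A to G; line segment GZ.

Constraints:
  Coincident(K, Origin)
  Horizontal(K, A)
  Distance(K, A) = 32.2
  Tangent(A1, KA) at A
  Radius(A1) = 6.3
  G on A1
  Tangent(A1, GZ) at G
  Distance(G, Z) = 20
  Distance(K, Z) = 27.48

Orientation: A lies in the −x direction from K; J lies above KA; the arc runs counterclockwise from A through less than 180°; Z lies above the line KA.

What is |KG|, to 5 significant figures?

26.814

Checks: |JG| = 6.300 ✓; ∠(JG, GZ) = 90.00° ✓; |GZ| = 20.00 ✓; |KZ| = 27.48 ✓.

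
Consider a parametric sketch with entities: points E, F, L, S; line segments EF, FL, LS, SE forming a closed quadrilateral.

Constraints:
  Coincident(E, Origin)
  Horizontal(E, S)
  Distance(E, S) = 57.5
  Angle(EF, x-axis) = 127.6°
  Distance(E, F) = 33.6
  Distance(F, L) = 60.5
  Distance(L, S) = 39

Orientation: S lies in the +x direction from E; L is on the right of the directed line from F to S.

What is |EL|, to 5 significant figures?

27.481

E is at the origin; ES is horizontal with |ES| = 57.5 and S in +x, so S = (57.5, 0). EF runs at 127.6° with |EF| = 33.6, so F = (-20.501, 26.621). L is determined by |FL| = 60.5 and |LS| = 39.0 together: it lies at the intersection of circle(F, 60.5) and circle(S, 39.0). With |FS| = 82.419, the foot of the radical line on FS is 54.187 from F and the perpendicular offset is √(60.5² − 54.187²) = 26.907. Taking the right-of-FS solution: L = (22.091, -16.346).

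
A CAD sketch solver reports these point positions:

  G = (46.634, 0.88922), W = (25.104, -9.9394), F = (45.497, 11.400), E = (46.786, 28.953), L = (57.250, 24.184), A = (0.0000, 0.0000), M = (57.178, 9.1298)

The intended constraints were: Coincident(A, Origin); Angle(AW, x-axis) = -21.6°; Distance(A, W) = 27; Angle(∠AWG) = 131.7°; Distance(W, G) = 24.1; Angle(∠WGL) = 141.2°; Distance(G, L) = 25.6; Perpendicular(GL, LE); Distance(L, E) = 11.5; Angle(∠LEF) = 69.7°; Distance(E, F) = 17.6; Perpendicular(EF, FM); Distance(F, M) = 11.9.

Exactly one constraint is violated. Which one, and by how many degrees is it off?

Perpendicular(EF, FM) — off by 6.80°.

A = (0.00, 0.00) ✓; AW at -21.60° ✓; |AW| = 27.00 ✓; ∠AWG = 131.7° ✓; |WG| = 24.10 ✓; ∠WGL = 141.2° ✓; |GL| = 25.60 ✓; ∠(GL, LE) = 90.00° ✓; |LE| = 11.50 ✓; ∠LEF = 69.70° ✓; |EF| = 17.60 ✓; ∠(EF, FM) = 83.20° ✗; |FM| = 11.90 ✓.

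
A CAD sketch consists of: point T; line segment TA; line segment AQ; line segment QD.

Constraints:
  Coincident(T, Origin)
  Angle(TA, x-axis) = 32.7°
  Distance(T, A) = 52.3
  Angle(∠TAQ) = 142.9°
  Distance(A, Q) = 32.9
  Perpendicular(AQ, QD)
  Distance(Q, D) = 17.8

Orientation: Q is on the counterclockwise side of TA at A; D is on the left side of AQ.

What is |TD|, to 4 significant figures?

75.87

T is at the origin; TA runs at 32.7° with length 52.3, so A = 52.3·(cos 32.7°, sin 32.7°) = (44.01, 28.25). ∠TAQ = 142.9°, so AQ runs at 32.7° + (180° − 142.9°) = 69.80° from the x-axis; with |AQ| = 32.9, Q = A + 32.9·(cos 69.80°, sin 69.80°) = (55.37, 59.13). AQ is perpendicular to QD; with |QD| = 17.8 on the left of AQ, D = Q + 17.8·(-0.9385, 0.3453) = (38.67, 65.28). Then |TD| = |D − T| = 75.87.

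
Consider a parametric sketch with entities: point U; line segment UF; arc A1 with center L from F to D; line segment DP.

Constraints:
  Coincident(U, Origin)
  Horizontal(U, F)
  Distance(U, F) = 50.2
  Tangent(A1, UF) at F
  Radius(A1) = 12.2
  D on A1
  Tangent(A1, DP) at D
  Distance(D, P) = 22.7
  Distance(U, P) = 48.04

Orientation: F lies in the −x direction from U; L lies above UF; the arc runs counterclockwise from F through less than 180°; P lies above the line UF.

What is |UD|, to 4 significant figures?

39.54

Checks: |UF| = 50.20 ✓; |LD| = 12.20 ✓; ∠(LD, DP) = 90.00° ✓; |DP| = 22.70 ✓; |UP| = 48.04 ✓.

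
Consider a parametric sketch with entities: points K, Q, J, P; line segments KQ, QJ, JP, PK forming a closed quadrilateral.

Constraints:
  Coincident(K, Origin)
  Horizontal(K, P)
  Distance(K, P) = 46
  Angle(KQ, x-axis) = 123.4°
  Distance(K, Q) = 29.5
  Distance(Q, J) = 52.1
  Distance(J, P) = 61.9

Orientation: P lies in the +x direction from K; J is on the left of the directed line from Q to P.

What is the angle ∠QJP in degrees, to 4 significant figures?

71.32°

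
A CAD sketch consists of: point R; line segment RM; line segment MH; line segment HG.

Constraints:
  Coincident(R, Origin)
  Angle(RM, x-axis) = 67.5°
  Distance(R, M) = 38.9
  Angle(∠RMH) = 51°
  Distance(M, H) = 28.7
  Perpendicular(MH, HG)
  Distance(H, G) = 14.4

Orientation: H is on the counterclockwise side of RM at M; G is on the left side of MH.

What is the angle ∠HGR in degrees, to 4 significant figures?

165.1°

R is at the origin; RM runs at 67.5° with length 38.9, so M = 38.9·(cos 67.5°, sin 67.5°) = (14.89, 35.94). ∠RMH = 51.0°, so MH runs at 67.5° + (180° − 51.0°) = 196.5° from the x-axis; with |MH| = 28.7, H = M + 28.7·(cos 196.5°, sin 196.5°) = (-12.63, 27.79). The perpendicularity gives HG at right angles to MH; with |HG| = 14.4 on the left of MH, G = H + 14.4·(0.2840, -0.9588) = (-8.542, 13.98). Then cos ∠HGR = GH·GR / (|GH||GR|), giving 165.1°.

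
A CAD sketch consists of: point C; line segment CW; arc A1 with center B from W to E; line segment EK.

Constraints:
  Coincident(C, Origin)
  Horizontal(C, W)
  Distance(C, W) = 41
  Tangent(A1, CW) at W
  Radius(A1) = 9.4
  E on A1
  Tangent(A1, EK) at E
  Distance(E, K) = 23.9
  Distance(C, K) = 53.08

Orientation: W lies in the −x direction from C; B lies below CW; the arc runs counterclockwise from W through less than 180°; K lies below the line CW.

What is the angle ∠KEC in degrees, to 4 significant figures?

80.91°

Checks: |BE| = 9.400 ✓; ∠(BE, EK) = 90.00° ✓; |EK| = 23.90 ✓; |CK| = 53.08 ✓.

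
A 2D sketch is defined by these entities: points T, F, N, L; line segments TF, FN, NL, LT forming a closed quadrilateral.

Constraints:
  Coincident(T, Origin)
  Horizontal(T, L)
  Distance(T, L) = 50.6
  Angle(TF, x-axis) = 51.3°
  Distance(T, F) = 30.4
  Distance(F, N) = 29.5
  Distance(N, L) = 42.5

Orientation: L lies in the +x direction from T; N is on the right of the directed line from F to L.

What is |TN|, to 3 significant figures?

9.08

T is at the origin; T and L share the same y with |TL| = 50.6 and L in +x, so L = (50.6, 0). TF runs at 51.3° with |TF| = 30.4, so F = (19.0, 23.7). N is determined by |FN| = 29.5 and |NL| = 42.5 together: it lies at the intersection of circle(F, 29.5) and circle(L, 42.5). With |FL| = 39.5, the foot of the radical line on FL is 7.91 from F and the perpendicular offset is √(29.5² − 7.91²) = 28.4. Taking the right-of-FL solution: N = (8.27, -3.75).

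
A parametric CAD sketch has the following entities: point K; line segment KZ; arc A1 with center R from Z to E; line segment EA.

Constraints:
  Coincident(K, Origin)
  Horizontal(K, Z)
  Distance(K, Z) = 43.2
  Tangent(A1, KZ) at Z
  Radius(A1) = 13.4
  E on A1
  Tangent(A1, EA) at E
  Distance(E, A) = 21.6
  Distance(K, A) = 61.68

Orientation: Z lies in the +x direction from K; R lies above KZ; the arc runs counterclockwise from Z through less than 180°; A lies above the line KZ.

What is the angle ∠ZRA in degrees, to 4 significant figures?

168.3°

Checks: ∠(RZ, ZK) = 90.00° ✓; |RZ| = 13.40 ✓; |RE| = 13.40 ✓; ∠(RE, EA) = 90.00° ✓; |EA| = 21.60 ✓; |KA| = 61.68 ✓.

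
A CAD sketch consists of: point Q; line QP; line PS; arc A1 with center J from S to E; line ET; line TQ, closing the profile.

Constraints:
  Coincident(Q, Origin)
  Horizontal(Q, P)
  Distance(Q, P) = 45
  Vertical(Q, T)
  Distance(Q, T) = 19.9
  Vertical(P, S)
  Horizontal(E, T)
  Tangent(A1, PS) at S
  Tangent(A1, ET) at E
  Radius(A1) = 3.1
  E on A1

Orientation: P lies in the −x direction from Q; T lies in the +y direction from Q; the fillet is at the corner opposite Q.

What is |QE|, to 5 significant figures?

46.386

Q is at the origin; QP is horizontal with |QP| = 45.0 and P on the −x side, so P = (-45.000, 0.0000). QT is vertical with |QT| = 19.9 and T on the +y side, so T = (0.0000, 19.900). The virtual corner opposite Q is at (-45.000, 19.900). Tangency of A1 to PS means the radius JS is perpendicular to PS and A1 meets ET tangentially, so JE is at right angles to ET, with radius 3.1, so the center J sits 3.1 in from both sides at J = (-41.900, 16.800). That places the tangent points at S = (-45.000, 16.800) on PS and E = (-41.900, 19.900) on ET. Then |QE| = |E − Q| = 46.386.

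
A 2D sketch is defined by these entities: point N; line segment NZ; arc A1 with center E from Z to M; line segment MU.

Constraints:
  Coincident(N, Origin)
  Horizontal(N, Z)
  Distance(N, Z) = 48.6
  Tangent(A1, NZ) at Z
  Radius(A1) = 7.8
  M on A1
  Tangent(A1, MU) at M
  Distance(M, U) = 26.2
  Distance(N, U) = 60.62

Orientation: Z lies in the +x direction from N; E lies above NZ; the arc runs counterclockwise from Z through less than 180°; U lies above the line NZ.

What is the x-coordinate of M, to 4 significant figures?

56.14

N is at the origin; N and Z share the same y with |NZ| = 48.6 and Z on the +x side, so Z = (48.60, 0.000). Since A1 is tangent to NZ there, EZ ⟂ NZ, so E = Z + (0, 7.8) = (48.60, 7.800). Since EM ⟂ MU (tangency), |EU| = √(7.8² + 26.2²) = 27.34 regardless of where M sits on A1. So U lies on both circle(N, 60.62) and circle(E, 27.34); the above-NZ intersection is U = (49.41, 35.12). M is the foot of the tangent from U: M = (56.14, 9.804).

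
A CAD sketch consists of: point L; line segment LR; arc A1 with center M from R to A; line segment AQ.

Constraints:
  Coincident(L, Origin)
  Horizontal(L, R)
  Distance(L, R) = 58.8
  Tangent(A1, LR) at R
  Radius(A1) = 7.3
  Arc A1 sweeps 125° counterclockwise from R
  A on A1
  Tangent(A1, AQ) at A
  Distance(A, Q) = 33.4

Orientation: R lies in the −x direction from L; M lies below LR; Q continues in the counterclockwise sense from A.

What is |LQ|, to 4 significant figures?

59.92

L is at the origin; L and R share the same y with |LR| = 58.8 and R on the −x side, so R = (-58.80, 0.000). Tangency of A1 to LR means the radius MR is perpendicular to LR, so M = R + (0, -7.3) = (-58.80, -7.300). On A1, R sits at bearing 90° from M; a 125° counterclockwise sweep puts A at bearing 215°, so A = M + 7.3·(cos 215°, sin 215°) = (-64.78, -11.49). The tangent condition forces MA to be normal to AQ, so AQ runs along (−sin 215°, cos 215°); with |AQ| = 33.4, Q = (-45.62, -38.85). Then |LQ| = |Q − L| = 59.92.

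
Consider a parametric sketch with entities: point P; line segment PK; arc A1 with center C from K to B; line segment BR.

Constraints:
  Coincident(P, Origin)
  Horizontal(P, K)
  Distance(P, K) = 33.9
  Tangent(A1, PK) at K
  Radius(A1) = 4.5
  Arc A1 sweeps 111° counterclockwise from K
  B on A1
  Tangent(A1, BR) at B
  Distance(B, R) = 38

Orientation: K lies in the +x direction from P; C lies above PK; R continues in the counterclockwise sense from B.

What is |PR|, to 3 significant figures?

48.3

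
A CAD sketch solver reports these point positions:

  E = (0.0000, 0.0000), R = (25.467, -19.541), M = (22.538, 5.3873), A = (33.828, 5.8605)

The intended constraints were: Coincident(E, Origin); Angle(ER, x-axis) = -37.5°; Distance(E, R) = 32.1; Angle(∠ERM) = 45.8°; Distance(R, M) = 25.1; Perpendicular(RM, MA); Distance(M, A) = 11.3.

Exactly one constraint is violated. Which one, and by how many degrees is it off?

Perpendicular(RM, MA) — off by 4.30°.

E = (0.00, 0.00) ✓; ER at -37.50° ✓; |ER| = 32.10 ✓; ∠ERM = 45.80° ✓; |RM| = 25.10 ✓; ∠(RM, MA) = 94.30° ✗; |MA| = 11.30 ✓.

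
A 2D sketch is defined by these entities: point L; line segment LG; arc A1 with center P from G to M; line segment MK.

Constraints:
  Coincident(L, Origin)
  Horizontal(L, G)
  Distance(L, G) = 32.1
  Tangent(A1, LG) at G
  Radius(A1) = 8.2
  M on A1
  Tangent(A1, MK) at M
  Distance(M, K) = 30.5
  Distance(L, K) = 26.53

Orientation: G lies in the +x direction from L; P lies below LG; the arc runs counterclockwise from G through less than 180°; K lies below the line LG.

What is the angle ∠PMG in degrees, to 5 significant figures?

65.475°

Checks: |PM| = 8.200 ✓; ∠(PM, MK) = 90.00° ✓; |MK| = 30.50 ✓; |LK| = 26.53 ✓.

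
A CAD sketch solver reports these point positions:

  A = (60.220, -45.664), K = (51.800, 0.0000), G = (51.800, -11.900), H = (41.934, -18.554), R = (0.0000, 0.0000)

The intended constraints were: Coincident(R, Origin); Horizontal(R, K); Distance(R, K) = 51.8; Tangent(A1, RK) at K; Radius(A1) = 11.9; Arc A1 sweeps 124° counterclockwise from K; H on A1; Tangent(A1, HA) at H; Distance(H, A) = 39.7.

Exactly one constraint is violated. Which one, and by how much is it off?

Distance(H, A) = 39.7 — off by 7.00.

R = (0.00, 0.00) ✓; R.y = 0.00, K.y = 0.00 ✓; |RK| = 51.80 ✓; ∠(GK, KR) = 90.00° ✓; |GK| = 11.90 ✓; bearing(G→H) − bearing(G→K) = 124.0° ✓; |GH| = 11.90 ✓; ∠(GH, HA) = 90.00° ✓; |HA| = 32.70 ✗.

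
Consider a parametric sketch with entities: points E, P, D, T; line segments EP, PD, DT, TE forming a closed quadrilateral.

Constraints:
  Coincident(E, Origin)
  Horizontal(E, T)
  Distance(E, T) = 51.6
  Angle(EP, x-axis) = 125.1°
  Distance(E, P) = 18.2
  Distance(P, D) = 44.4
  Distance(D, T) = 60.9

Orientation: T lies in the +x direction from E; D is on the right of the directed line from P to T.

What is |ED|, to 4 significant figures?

28.79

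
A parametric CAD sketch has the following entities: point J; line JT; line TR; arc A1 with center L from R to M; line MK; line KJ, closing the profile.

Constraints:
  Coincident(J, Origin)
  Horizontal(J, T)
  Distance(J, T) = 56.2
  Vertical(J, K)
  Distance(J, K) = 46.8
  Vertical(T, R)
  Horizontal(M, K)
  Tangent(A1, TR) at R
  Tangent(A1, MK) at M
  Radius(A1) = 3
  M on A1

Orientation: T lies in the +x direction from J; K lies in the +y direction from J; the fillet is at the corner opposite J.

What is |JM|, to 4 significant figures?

70.86

J is at the origin; JT is horizontal with |JT| = 56.2 and T on the +x side, so T = (56.20, 0.000). J and K share the same x with |JK| = 46.8 and K on the +y side, so K = (0.000, 46.80). The virtual corner opposite J is at (56.20, 46.80). Tangency of A1 to TR means the radius LR is perpendicular to TR and tangency of A1 to MK means the radius LM is perpendicular to MK, with radius 3.0, so the center L sits 3.0 in from both sides at L = (53.20, 43.80). That places the tangent points at R = (56.20, 43.80) on TR and M = (53.20, 46.80) on MK. Then |JM| = |M − J| = 70.86.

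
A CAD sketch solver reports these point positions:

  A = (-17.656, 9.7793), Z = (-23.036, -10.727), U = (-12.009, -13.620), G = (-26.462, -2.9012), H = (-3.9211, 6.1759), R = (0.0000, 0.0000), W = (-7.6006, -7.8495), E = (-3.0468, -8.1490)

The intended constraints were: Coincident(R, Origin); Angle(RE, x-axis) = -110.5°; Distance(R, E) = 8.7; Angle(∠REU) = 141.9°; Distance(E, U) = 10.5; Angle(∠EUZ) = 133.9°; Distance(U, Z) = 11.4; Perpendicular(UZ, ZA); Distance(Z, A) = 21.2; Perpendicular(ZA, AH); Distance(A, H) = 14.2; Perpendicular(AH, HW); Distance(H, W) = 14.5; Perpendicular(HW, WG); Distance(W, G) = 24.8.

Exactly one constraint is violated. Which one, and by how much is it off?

Distance(W, G) = 24.8 — off by 5.30.

R = (0.00, 0.00) ✓; RE at -110.5° ✓; |RE| = 8.700 ✓; ∠REU = 141.9° ✓; |EU| = 10.50 ✓; ∠EUZ = 133.9° ✓; |UZ| = 11.40 ✓; ∠(UZ, ZA) = 90.00° ✓; |ZA| = 21.20 ✓; ∠(ZA, AH) = 90.00° ✓; |AH| = 14.20 ✓; ∠(AH, HW) = 90.00° ✓; |HW| = 14.50 ✓; ∠(HW, WG) = 90.00° ✓; |WG| = 19.50 ✗.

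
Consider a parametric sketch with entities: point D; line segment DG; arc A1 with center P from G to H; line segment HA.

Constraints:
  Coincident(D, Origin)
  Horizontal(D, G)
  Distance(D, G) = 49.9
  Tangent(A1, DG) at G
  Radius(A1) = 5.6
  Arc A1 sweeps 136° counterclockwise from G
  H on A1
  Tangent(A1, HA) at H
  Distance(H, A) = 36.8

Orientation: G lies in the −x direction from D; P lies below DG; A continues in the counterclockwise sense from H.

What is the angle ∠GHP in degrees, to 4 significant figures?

22.00°

Tangency of A1 to DG means the radius PG is perpendicular to DG, so P = G + (0, -5.6) = (-49.90, -5.600). On A1, G sits at bearing 90° from P; a 136° counterclockwise sweep puts H at bearing 226°, so H = P + 5.6·(cos 226°, sin 226°) = (-53.79, -9.628). Then cos ∠GHP = HG·HP / (|HG||HP|), giving 22.00°.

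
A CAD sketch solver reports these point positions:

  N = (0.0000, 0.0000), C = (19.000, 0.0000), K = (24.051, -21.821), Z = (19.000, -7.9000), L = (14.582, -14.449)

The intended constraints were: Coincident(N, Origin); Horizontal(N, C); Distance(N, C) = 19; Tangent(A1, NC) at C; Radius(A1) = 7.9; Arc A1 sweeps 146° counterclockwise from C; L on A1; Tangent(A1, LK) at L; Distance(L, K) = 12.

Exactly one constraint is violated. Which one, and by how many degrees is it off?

Tangent(A1, LK) at L — off by 3.90°.

N = (0.00, 0.00) ✓; N.y = 0.00, C.y = 0.00 ✓; |NC| = 19.00 ✓; ∠(ZC, CN) = 90.00° ✓; |ZC| = 7.900 ✓; bearing(Z→L) − bearing(Z→C) = 146.0° ✓; |ZL| = 7.900 ✓; ∠(ZL, LK) = 93.90° ✗; |LK| = 12.00 ✓.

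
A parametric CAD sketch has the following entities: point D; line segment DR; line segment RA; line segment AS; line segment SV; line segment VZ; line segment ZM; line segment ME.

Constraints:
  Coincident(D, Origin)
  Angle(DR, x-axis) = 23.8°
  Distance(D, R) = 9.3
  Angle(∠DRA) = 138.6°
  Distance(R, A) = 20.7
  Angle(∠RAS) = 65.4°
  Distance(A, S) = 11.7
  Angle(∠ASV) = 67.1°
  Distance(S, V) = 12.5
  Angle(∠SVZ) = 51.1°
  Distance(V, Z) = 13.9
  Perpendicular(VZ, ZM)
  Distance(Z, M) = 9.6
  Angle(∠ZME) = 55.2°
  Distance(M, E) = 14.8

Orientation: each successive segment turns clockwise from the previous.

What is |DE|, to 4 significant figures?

16.59

D is at the origin; DR runs at 23.8° with length 9.3, so R = (8.509, 3.753). ∠DRA = 138.6° gives RA at -17.60° from the x-axis; with |RA| = 20.7, A = (28.24, -2.506). ∠RAS = 65.4° gives AS at -132.2° from the x-axis; with |AS| = 11.7, S = (20.38, -11.17). ∠ASV = 67.1° gives SV at 114.9° from the x-axis; with |SV| = 12.5, V = (15.12, 0.1646). ∠SVZ = 51.1° gives VZ at -14.00° from the x-axis; with |VZ| = 13.9, Z = (28.61, -3.198). VZ is perpendicular to ZM, so ZM runs at -104.0°; with |ZM| = 9.6, M = (26.28, -12.51). ∠ZME = 55.2° gives ME at 131.2° from the x-axis; with |ME| = 14.8, E = (16.53, -1.377). Then |DE| = |E − D| = 16.59.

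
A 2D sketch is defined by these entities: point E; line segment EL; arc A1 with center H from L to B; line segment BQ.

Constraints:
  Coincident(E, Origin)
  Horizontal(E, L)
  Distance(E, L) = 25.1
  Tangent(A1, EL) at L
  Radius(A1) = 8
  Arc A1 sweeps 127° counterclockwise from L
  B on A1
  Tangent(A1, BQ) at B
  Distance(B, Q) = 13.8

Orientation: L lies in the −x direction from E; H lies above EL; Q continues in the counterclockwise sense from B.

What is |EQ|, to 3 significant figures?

36.0

E is at the origin; E and L share the same y with |EL| = 25.1 and L on the −x side, so L = (-25.1, 0.00). A1 meets EL tangentially, so HL is at right angles to EL, so H = L + (0, 8) = (-25.1, 8.00). On A1, L sits at bearing -90° from H; a 127° counterclockwise sweep puts B at bearing 37°, so B = H + 8.0·(cos 37°, sin 37°) = (-18.7, 12.8). Tangency of A1 to BQ means the radius HB is perpendicular to BQ, so BQ runs along (−sin 37°, cos 37°); with |BQ| = 13.8, Q = (-27.0, 23.8). Then |EQ| = |Q − E| = 36.0.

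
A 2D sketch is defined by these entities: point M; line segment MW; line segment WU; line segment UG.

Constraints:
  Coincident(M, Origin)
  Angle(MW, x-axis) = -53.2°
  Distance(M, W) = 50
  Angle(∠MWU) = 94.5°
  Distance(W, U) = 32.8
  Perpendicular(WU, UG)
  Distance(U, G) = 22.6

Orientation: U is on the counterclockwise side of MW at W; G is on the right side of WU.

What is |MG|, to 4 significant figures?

81.22

M is at the origin; MW runs at -53.2° with length 50.0, so W = 50.0·(cos -53.2°, sin -53.2°) = (29.95, -40.04). ∠MWU = 94.5°, so WU runs at -53.2° + (180° − 94.5°) = 32.30° from the x-axis; with |WU| = 32.8, U = W + 32.8·(cos 32.30°, sin 32.30°) = (57.68, -22.51). The perpendicularity gives UG at right angles to WU; with |UG| = 22.6 on the right of WU, G = U + 22.6·(0.5344, -0.8453) = (69.75, -41.61). Then |MG| = |G − M| = 81.22.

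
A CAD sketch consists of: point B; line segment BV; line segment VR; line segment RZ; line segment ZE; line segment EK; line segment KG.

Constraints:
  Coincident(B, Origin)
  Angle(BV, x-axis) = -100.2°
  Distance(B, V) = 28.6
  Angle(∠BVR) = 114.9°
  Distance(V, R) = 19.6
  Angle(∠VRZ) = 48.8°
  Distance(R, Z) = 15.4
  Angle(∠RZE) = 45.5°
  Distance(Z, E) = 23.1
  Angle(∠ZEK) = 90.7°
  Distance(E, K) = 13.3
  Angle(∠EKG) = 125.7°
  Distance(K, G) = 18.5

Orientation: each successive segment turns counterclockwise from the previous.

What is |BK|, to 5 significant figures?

50.754

B is at the origin; BV runs at -100.2° with length 28.6, so V = (-5.0646, -28.148). ∠BVR = 114.9° gives VR at -35.100° from the x-axis; with |VR| = 19.6, R = (10.971, -39.418). ∠VRZ = 48.8° gives RZ at 96.100° from the x-axis; with |RZ| = 15.4, Z = (9.3346, -24.105). ∠RZE = 45.5° gives ZE at -129.40° from the x-axis; with |ZE| = 23.1, E = (-5.3276, -41.955). ∠ZEK = 90.7° gives EK at -40.100° from the x-axis; with |EK| = 13.3, K = (4.8458, -50.522). Then |BK| = |K − B| = 50.754.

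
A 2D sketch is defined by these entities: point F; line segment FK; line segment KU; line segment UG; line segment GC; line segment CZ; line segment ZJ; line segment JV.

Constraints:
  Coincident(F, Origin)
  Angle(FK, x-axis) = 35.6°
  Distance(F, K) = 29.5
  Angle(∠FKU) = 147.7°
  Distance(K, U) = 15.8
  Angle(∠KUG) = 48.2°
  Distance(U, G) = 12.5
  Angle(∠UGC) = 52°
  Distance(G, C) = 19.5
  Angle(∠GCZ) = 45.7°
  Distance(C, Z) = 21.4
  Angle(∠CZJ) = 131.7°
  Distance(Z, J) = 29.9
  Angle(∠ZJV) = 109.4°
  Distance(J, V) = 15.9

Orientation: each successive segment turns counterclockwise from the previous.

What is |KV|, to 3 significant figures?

40.6

∠CZJ = 131.7° gives ZJ at 150° from the x-axis; with |ZJ| = 29.9, J = (4.22, 52.9). ∠ZJV = 109.4° gives JV at -139° from the x-axis; with |JV| = 15.9, V = (-7.79, 42.5). Then |KV| = |V − K| = 40.6.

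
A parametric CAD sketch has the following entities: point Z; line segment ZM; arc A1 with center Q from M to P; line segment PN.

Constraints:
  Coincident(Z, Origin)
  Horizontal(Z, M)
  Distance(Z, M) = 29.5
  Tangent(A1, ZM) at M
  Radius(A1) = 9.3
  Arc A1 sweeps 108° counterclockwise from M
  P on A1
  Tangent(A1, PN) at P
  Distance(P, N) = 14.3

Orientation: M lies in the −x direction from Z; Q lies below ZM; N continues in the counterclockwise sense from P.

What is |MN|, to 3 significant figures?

26.2

Z is at the origin; ZM is horizontal with |ZM| = 29.5 and M on the −x side, so M = (-29.5, 0.00). Tangency of A1 to ZM means the radius QM is perpendicular to ZM, so Q = M + (0, -9.3) = (-29.5, -9.30). On A1, M sits at bearing 90° from Q; a 108° counterclockwise sweep puts P at bearing 198°, so P = Q + 9.3·(cos 198°, sin 198°) = (-38.3, -12.2). The tangent condition forces QP to be normal to PN, so PN runs along (−sin 198°, cos 198°); with |PN| = 14.3, N = (-33.9, -25.8). Then |MN| = |N − M| = 26.2.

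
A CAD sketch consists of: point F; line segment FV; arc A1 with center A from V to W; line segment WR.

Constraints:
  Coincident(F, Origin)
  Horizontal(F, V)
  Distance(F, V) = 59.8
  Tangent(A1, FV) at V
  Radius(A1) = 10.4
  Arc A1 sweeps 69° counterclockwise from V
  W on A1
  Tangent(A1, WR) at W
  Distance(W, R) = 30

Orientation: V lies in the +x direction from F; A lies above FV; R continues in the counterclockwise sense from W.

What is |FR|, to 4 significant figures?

87.43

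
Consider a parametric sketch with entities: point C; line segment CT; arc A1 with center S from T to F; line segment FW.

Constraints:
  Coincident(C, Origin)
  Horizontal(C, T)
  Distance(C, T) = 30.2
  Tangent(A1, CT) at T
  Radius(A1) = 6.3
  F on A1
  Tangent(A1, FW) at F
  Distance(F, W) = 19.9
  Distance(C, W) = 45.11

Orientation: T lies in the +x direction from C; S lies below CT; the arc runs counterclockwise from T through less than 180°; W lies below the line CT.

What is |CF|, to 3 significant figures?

27.0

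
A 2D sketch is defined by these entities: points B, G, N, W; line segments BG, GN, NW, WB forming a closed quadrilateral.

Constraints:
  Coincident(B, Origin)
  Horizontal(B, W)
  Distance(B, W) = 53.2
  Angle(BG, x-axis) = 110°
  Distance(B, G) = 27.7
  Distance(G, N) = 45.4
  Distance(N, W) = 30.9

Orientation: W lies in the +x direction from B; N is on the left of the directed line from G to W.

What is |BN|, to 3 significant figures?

44.1

B is at the origin; B and W share the same y with |BW| = 53.2 and W in +x, so W = (53.2, 0). BG runs at 110.0° with |BG| = 27.7, so G = (-9.47, 26.0). N is determined by |GN| = 45.4 and |NW| = 30.9 together: it lies at the intersection of circle(G, 45.4) and circle(W, 30.9). With |GW| = 67.9, the foot of the radical line on GW is 42.1 from G and the perpendicular offset is √(45.4² − 42.1²) = 17.0. Taking the left-of-GW solution: N = (35.9, 25.6).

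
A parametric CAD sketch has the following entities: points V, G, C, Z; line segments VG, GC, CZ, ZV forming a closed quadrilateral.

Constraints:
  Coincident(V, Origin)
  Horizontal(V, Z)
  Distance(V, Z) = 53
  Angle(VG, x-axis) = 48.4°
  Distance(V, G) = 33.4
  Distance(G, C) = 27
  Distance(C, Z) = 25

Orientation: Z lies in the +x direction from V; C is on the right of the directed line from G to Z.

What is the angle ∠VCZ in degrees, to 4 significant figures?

174.0°

V is at the origin; V and Z share the same y with |VZ| = 53.0 and Z in +x, so Z = (53.0, 0). VG runs at 48.4° with |VG| = 33.4, so G = (22.18, 24.98). C is determined by |GC| = 27.0 and |CZ| = 25.0 together: it lies at the intersection of circle(G, 27.0) and circle(Z, 25.0). With |GZ| = 39.67, the foot of the radical line on GZ is 21.15 from G and the perpendicular offset is √(27.0² − 21.15²) = 16.79. Taking the right-of-GZ solution: C = (28.04, -1.379).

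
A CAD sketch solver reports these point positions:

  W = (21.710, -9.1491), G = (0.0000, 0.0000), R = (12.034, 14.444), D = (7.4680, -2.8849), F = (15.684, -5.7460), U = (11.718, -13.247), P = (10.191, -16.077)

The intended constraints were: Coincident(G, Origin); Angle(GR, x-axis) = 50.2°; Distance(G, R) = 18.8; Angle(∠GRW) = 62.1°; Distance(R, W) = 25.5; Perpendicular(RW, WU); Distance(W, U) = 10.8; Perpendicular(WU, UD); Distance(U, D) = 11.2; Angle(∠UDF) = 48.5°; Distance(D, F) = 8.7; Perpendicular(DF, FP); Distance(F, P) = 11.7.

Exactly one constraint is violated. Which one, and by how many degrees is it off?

Perpendicular(DF, FP) — off by 8.80°.

G = (0.00, 0.00) ✓; GR at 50.20° ✓; |GR| = 18.80 ✓; ∠GRW = 62.10° ✓; |RW| = 25.50 ✓; ∠(RW, WU) = 90.00° ✓; |WU| = 10.80 ✓; ∠(WU, UD) = 90.00° ✓; |UD| = 11.20 ✓; ∠UDF = 48.50° ✓; |DF| = 8.700 ✓; ∠(DF, FP) = 98.80° ✗; |FP| = 11.70 ✓.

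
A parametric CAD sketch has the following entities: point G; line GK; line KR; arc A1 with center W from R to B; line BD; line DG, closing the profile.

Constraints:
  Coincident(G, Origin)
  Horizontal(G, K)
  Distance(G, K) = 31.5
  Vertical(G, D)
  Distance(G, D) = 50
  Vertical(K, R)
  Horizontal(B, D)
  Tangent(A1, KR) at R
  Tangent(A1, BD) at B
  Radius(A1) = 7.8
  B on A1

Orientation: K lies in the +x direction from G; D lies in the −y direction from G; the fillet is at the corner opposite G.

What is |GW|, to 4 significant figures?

48.40

G is at the origin; GK is horizontal with |GK| = 31.5 and K on the +x side, so K = (31.50, 0.000). GD is vertical with |GD| = 50.0 and D on the −y side, so D = (0.000, -50.00). The virtual corner opposite G is at (31.50, -50.00). Since A1 is tangent to KR there, WR ⟂ KR and tangency of A1 to BD means the radius WB is perpendicular to BD, with radius 7.8, so the center W sits 7.8 in from both sides at W = (23.70, -42.20). Then |GW| = |W − G| = 48.40.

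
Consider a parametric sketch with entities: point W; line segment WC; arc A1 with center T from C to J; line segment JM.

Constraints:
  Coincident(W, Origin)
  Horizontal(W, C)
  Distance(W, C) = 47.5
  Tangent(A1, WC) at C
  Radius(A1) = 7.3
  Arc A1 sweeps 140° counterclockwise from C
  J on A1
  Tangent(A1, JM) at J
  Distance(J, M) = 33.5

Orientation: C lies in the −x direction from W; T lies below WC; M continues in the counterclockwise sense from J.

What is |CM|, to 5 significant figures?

40.310

On A1, C sits at bearing 90° from T; a 140° counterclockwise sweep puts J at bearing 230°, so J = T + 7.3·(cos 230°, sin 230°) = (-52.192, -12.892). Since A1 is tangent to JM there, TJ ⟂ JM, so JM runs along (−sin 230°, cos 230°); with |JM| = 33.5, M = (-26.530, -34.426). Then |CM| = |M − C| = 40.310.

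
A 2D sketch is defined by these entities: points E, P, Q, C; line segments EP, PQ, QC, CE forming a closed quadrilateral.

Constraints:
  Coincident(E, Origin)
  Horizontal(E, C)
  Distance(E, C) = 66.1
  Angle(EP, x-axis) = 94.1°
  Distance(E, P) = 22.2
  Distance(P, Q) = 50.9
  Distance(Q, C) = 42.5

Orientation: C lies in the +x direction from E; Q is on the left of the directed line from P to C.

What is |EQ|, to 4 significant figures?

60.22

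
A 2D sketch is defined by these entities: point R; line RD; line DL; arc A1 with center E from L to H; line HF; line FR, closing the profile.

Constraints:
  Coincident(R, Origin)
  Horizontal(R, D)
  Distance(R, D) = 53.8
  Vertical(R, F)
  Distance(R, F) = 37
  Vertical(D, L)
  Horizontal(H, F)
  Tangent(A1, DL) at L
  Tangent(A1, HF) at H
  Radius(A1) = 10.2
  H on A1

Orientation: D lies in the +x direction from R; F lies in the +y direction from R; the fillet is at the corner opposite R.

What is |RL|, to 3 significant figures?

60.1

R is at the origin; RD is horizontal with |RD| = 53.8 and D on the +x side, so D = (53.8, 0.00). RF is vertical with |RF| = 37.0 and F on the +y side, so F = (0.00, 37.0). The virtual corner opposite R is at (53.8, 37.0). Tangency of A1 to DL means the radius EL is perpendicular to DL and the tangent condition forces EH to be normal to HF, with radius 10.2, so the center E sits 10.2 in from both sides at E = (43.6, 26.8). That places the tangent points at L = (53.8, 26.8) on DL and H = (43.6, 37.0) on HF. Then |RL| = |L − R| = 60.1.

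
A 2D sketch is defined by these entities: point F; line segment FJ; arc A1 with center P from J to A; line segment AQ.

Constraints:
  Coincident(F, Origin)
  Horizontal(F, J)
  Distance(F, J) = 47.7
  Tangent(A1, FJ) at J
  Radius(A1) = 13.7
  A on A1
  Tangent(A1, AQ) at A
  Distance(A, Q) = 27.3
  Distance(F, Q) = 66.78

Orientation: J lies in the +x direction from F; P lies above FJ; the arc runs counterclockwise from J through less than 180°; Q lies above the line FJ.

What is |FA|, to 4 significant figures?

63.27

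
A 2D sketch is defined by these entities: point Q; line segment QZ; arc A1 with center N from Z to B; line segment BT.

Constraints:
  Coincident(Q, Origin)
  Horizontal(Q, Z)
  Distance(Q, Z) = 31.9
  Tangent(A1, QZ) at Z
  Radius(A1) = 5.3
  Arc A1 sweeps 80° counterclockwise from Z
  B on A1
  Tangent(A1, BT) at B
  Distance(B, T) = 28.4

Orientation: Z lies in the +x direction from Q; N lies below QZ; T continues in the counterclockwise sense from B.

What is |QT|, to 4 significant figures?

38.98

Q is at the origin; QZ is horizontal with |QZ| = 31.9 and Z on the +x side, so Z = (31.90, 0.000). A1 meets QZ tangentially, so NZ is at right angles to QZ, so N = Z + (0, -5.3) = (31.90, -5.300). On A1, Z sits at bearing 90° from N; an 80° counterclockwise sweep puts B at bearing 170°, so B = N + 5.3·(cos 170°, sin 170°) = (26.68, -4.380). A1 meets BT tangentially, so NB is at right angles to BT, so BT runs along (−sin 170°, cos 170°); with |BT| = 28.4, T = (21.75, -32.35). Then |QT| = |T − Q| = 38.98.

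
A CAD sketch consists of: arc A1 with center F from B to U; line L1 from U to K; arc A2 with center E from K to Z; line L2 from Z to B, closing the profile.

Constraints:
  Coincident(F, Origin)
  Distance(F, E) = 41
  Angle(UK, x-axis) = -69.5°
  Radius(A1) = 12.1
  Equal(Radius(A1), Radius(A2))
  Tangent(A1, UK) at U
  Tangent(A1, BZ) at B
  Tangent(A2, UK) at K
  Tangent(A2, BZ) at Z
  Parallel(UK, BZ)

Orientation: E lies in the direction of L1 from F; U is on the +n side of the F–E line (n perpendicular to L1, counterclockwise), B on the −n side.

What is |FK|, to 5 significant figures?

42.748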